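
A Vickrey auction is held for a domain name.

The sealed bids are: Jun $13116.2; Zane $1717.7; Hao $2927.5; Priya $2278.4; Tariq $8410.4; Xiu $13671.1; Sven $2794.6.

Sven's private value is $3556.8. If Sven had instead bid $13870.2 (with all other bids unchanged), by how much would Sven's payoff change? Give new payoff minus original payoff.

The highest bid among the other bidders is $13671.1; Sven's bid doesn't change that.
Original bid $2794.6: Sven is not highest (top rival bid is $13671.1); payoff $0.
Alternative bid $13870.2: Sven is highest, pays the top rival bid $13671.1; payoff $3556.8 − $13671.1 = −$10114.3.
Change in payoff = −$10114.3 − ($0) = −$10114.3.

−$10114.3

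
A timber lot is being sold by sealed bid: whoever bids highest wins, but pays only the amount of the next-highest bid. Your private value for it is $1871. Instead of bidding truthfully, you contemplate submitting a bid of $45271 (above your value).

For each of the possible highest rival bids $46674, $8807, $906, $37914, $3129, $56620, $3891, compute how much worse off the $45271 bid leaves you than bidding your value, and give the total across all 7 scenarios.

The deviation costs you only when the competing bid falls strictly between $1871 and $45271; elsewhere both bids give the same outcome.
$46674: outcomes coincide → loss $0.
$8807: truthful payoff $0, deviation payoff −$6936 → loss $6936.
$906: outcomes coincide → loss $0.
$37914: truthful payoff $0, deviation payoff −$36043 → loss $36043.
$3129: truthful payoff $0, deviation payoff −$1258 → loss $1258.
$56620: outcomes coincide → loss $0.
$3891: truthful payoff $0, deviation payoff −$2020 → loss $2020.
Total loss = $6936 + $36043 + $1258 + $2020 = $46257.
In a second-price auction your bid sets only whether you win, not what you pay, so bidding your true value is weakly dominant.

$46257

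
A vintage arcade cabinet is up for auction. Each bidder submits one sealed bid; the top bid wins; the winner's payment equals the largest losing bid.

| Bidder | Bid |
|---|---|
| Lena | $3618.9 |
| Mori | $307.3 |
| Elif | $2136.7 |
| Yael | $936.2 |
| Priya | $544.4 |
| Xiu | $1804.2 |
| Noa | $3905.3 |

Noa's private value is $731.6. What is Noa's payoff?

−$2887.3

Highest bid: Noa at $3905.3, so Noa wins.
Second-highest bid: Lena at $3618.9 — that is the price the winner pays.
Noa's payoff = value − price = $731.6 − $3618.9 = −$2887.3.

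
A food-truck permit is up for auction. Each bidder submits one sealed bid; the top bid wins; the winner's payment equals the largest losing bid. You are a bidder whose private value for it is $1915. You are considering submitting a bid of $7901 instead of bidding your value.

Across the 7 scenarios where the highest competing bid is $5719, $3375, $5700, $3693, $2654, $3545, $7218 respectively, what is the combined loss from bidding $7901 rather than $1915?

$18499

The deviation costs you only when the competing bid falls strictly between $1915 and $7901; elsewhere both bids give the same outcome.
$5719: truthful payoff $0, deviation payoff −$3804 → loss $3804.
$3375: truthful payoff $0, deviation payoff −$1460 → loss $1460.
$5700: truthful payoff $0, deviation payoff −$3785 → loss $3785.
$3693: truthful payoff $0, deviation payoff −$1778 → loss $1778.
$2654: truthful payoff $0, deviation payoff −$739 → loss $739.
$3545: truthful payoff $0, deviation payoff −$1630 → loss $1630.
$7218: truthful payoff $0, deviation payoff −$5303 → loss $5303.
Total loss = $3804 + $1460 + $3785 + $1778 + $739 + $1630 + $5303 = $18499.
Because the price is fixed by the runner-up's bid, deviating from your value can only change a good outcome into a bad one — never the reverse.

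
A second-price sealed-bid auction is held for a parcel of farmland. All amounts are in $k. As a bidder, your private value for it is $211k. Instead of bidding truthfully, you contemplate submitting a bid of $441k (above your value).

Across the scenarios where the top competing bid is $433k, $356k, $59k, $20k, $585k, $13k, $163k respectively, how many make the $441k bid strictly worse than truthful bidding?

The deviation hurts exactly when the highest competing bid lies strictly between $211k and $441k — overbidding then wins at a price above your value.
$433k: inside the interval → strictly worse (loss $222k).
$356k: inside the interval → strictly worse (loss $145k).
$59k: below both → same outcome either way.
$20k: below both → same outcome either way.
$585k: above both → same outcome either way.
$13k: below both → same outcome either way.
$163k: below both → same outcome either way.
Count: 2.

2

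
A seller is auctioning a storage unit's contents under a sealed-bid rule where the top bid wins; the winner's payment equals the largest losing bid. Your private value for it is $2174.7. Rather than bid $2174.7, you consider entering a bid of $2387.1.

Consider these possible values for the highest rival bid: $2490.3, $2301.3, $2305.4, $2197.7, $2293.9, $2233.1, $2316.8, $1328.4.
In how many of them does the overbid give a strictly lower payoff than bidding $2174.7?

6

The deviation hurts exactly when the highest competing bid lies strictly between $2174.7 and $2387.1 — overbidding then wins at a price above your value.
$2490.3: above both → same outcome either way.
$2301.3: inside the interval → strictly worse (loss $126.6).
$2305.4: inside the interval → strictly worse (loss $130.7).
$2197.7: inside the interval → strictly worse (loss $23).
$2293.9: inside the interval → strictly worse (loss $119.2).
$2233.1: inside the interval → strictly worse (loss $58.4).
$2316.8: inside the interval → strictly worse (loss $142.1).
$1328.4: below both → same outcome either way.
Count: 6.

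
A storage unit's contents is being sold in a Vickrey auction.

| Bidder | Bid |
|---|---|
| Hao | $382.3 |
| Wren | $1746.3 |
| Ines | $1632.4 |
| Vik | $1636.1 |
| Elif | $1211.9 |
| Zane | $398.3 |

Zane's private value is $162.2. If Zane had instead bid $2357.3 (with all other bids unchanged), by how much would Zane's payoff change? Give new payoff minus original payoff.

The highest bid among the other bidders is $1746.3; Zane's bid doesn't change that.
Original bid $398.3: Zane is not highest (top rival bid is $1746.3); payoff $0.
Alternative bid $2357.3: Zane is highest, pays the top rival bid $1746.3; payoff $162.2 − $1746.3 = −$1584.1.
Change in payoff = −$1584.1 − ($0) = −$1584.1.

−$1584.1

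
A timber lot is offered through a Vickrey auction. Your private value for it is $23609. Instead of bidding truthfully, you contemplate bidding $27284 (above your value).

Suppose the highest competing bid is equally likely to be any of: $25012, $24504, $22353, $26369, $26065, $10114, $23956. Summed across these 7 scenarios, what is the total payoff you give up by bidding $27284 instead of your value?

The deviation costs you only when the competing bid falls strictly between $23609 and $27284; elsewhere both bids give the same outcome.
$25012: truthful payoff $0, deviation payoff −$1403 → loss $1403.
$24504: truthful payoff $0, deviation payoff −$895 → loss $895.
$22353: outcomes coincide → loss $0.
$26369: truthful payoff $0, deviation payoff −$2760 → loss $2760.
$26065: truthful payoff $0, deviation payoff −$2456 → loss $2456.
$10114: outcomes coincide → loss $0.
$23956: truthful payoff $0, deviation payoff −$347 → loss $347.
Total loss = $1403 + $895 + $2760 + $2456 + $347 = $7861.

$7861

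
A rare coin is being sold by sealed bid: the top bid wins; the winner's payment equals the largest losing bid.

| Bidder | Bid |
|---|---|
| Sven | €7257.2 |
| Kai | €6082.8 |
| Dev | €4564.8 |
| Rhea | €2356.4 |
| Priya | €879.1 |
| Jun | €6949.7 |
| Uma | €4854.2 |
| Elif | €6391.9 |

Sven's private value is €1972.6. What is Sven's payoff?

−€4977.1

Highest bid: Sven at €7257.2, so Sven wins.
Second-highest bid: Jun at €6949.7 — that is the price the winner pays.
Sven's payoff = value − price = €1972.6 − €6949.7 = −€4977.1.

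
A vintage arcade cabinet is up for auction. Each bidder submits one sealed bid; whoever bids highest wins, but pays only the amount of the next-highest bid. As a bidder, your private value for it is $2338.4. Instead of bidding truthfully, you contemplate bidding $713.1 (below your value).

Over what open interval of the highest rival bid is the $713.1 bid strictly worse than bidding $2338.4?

If the competing bid is below $713.1, both bids win at the same price — no difference.
If it is above $2338.4, both bids lose — no difference.
If it lies strictly between $713.1 and $2338.4, bidding your value wins at a price below your value (positive payoff) while bidding $713.1 loses (payoff 0).
So the deviation strictly hurts on the open interval ($713.1, $2338.4).

($713.1, $2338.4)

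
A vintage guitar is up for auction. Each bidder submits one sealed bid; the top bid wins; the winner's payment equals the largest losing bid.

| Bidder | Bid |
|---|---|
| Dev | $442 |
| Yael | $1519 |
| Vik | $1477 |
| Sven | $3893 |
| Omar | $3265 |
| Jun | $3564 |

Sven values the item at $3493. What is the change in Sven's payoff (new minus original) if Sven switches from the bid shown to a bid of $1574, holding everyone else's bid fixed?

The highest bid among the other bidders is $3564; Sven's bid doesn't change that.
Original bid $3893: Sven is highest, pays the top rival bid $3564; payoff $3493 − $3564 = −$71.
Alternative bid $1574: Sven is not highest (top rival bid is $3564); payoff $0.
Change in payoff = $0 − (−$71) = $71.

$71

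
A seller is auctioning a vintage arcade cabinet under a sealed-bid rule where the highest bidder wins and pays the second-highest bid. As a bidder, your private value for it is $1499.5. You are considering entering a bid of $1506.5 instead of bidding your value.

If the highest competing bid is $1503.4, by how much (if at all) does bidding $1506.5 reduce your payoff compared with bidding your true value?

Bidding your value $1499.5: you lose (since $1499.5 < $1503.4). Payoff $0.
Bidding $1506.5: you win and pay $1503.4. Payoff $1499.5 − $1503.4 = −$3.9.
The competing bid $1503.4 lies between your value and your inflated bid, so overbidding wins an item priced above your value.
Loss from deviating = $0 − (−$3.9) = $3.9.

$3.9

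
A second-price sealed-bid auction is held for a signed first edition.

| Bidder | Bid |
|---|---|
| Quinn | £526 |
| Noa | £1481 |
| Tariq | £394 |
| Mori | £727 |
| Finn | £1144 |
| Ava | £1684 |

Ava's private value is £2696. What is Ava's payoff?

Highest bid: Ava at £1684, so Ava wins.
Second-highest bid: Noa at £1481 — that is the price the winner pays.
Ava's payoff = value − price = £2696 − £1481 = £1215.

£1215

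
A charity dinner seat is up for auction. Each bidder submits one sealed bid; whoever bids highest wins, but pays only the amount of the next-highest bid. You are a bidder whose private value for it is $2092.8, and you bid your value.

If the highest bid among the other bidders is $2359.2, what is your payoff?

$0

Your bid $2092.8 is below the highest competing bid $2359.2, so you lose.
A losing bidder pays nothing and receives nothing: payoff = $0.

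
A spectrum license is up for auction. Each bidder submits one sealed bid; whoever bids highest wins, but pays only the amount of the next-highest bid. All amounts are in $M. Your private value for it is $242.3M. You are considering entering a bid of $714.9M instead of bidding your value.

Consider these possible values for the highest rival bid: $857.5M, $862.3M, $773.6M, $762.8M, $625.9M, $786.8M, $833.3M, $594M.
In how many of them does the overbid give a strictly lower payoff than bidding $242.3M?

The deviation hurts exactly when the highest competing bid lies strictly between $242.3M and $714.9M — overbidding then wins at a price above your value.
$857.5M: above both → same outcome either way.
$862.3M: above both → same outcome either way.
$773.6M: above both → same outcome either way.
$762.8M: above both → same outcome either way.
$625.9M: inside the interval → strictly worse (loss $383.6M).
$786.8M: above both → same outcome either way.
$833.3M: above both → same outcome either way.
$594M: inside the interval → strictly worse (loss $351.7M).
Count: 2.

2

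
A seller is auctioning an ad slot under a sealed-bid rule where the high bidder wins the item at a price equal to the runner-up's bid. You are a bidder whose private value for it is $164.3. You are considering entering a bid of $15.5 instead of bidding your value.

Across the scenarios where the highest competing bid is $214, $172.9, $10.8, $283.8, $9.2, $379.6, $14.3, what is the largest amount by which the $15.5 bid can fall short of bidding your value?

$214: same outcome either way → loss $0.
$172.9: same outcome either way → loss $0.
$10.8: same outcome either way → loss $0.
$283.8: same outcome either way → loss $0.
$9.2: same outcome either way → loss $0.
$379.6: same outcome either way → loss $0.
$14.3: same outcome either way → loss $0.
Maximum loss: $0.

$0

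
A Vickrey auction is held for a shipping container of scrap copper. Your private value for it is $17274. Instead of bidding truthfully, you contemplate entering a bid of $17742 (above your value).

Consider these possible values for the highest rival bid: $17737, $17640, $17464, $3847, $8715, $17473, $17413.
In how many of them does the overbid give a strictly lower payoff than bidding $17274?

The deviation hurts exactly when the highest competing bid lies strictly between $17274 and $17742 — overbidding then wins at a price above your value.
$17737: inside the interval → strictly worse (loss $463).
$17640: inside the interval → strictly worse (loss $366).
$17464: inside the interval → strictly worse (loss $190).
$3847: below both → same outcome either way.
$8715: below both → same outcome either way.
$17473: inside the interval → strictly worse (loss $199).
$17413: inside the interval → strictly worse (loss $139).
Count: 5.

5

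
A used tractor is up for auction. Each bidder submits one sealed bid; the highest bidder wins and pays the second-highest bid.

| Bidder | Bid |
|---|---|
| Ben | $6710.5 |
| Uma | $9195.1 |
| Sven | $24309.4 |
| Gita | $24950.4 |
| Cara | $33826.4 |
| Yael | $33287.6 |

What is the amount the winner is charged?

$33287.6

Highest bid: Cara at $33826.4, so Cara wins.
Second-highest bid: Yael at $33287.6 — that is the price the winner pays.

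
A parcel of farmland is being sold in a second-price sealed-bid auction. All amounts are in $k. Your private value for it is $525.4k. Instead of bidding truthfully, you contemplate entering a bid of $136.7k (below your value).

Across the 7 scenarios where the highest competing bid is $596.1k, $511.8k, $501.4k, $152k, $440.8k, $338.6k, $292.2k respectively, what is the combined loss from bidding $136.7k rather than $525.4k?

$915.6k

The deviation costs you only when the competing bid falls strictly between $136.7k and $525.4k; elsewhere both bids give the same outcome.
$596.1k: outcomes coincide → loss $0k.
$511.8k: truthful payoff $13.6k, deviation payoff $0k → loss $13.6k.
$501.4k: truthful payoff $24k, deviation payoff $0k → loss $24k.
$152k: truthful payoff $373.4k, deviation payoff $0k → loss $373.4k.
$440.8k: truthful payoff $84.6k, deviation payoff $0k → loss $84.6k.
$338.6k: truthful payoff $186.8k, deviation payoff $0k → loss $186.8k.
$292.2k: truthful payoff $233.2k, deviation payoff $0k → loss $233.2k.
Total loss = $13.6k + $24k + $373.4k + $84.6k + $186.8k + $233.2k = $915.6k.
Truthful bidding weakly dominates here: raising your bid can only win items priced above your value, and lowering it can only forfeit items priced below.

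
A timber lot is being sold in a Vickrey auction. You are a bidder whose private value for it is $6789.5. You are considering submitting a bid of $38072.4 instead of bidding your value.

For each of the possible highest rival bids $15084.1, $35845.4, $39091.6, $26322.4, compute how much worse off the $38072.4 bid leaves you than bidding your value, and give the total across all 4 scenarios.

The deviation costs you only when the competing bid falls strictly between $6789.5 and $38072.4; elsewhere both bids give the same outcome.
$15084.1: truthful payoff $0, deviation payoff −$8294.6 → loss $8294.6.
$35845.4: truthful payoff $0, deviation payoff −$29055.9 → loss $29055.9.
$39091.6: outcomes coincide → loss $0.
$26322.4: truthful payoff $0, deviation payoff −$19532.9 → loss $19532.9.
Total loss = $8294.6 + $29055.9 + $19532.9 = $56883.4.
In a second-price auction your bid sets only whether you win, not what you pay, so bidding your true value is weakly dominant.

$56883.4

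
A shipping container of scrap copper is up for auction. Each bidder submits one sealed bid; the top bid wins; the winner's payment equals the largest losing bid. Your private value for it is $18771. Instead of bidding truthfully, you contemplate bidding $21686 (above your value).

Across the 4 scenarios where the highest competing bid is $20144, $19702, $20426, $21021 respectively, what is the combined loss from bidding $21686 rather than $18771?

The deviation costs you only when the competing bid falls strictly between $18771 and $21686; elsewhere both bids give the same outcome.
$20144: truthful payoff $0, deviation payoff −$1373 → loss $1373.
$19702: truthful payoff $0, deviation payoff −$931 → loss $931.
$20426: truthful payoff $0, deviation payoff −$1655 → loss $1655.
$21021: truthful payoff $0, deviation payoff −$2250 → loss $2250.
Total loss = $1373 + $931 + $1655 + $2250 = $6209.

$6209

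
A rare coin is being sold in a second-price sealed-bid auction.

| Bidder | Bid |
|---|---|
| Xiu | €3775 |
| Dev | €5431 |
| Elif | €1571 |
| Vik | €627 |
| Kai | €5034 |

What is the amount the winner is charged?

Highest bid: Dev at €5431, so Dev wins.
Second-highest bid: Kai at €5034 — that is the price the winner pays.

€5034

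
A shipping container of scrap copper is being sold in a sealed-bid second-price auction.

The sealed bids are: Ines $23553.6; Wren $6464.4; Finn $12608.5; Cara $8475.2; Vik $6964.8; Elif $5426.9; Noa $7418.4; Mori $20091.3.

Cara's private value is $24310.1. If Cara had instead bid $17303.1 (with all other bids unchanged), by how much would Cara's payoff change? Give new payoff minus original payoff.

$0

The highest bid among the other bidders is $23553.6; Cara's bid doesn't change that.
Original bid $8475.2: Cara is not highest (top rival bid is $23553.6); payoff $0.
Alternative bid $17303.1: Cara is not highest (top rival bid is $23553.6); payoff $0.
Change in payoff = $0 − ($0) = $0.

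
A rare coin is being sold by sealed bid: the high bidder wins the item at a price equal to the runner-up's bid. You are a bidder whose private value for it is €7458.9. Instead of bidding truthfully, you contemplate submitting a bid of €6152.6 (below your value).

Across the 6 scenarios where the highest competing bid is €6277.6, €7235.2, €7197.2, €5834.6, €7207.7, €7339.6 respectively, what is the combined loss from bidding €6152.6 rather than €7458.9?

€2037.2

The deviation costs you only when the competing bid falls strictly between €6152.6 and €7458.9; elsewhere both bids give the same outcome.
€6277.6: truthful payoff €1181.3, deviation payoff €0 → loss €1181.3.
€7235.2: truthful payoff €223.7, deviation payoff €0 → loss €223.7.
€7197.2: truthful payoff €261.7, deviation payoff €0 → loss €261.7.
€5834.6: outcomes coincide → loss €0.
€7207.7: truthful payoff €251.2, deviation payoff €0 → loss €251.2.
€7339.6: truthful payoff €119.3, deviation payoff €0 → loss €119.3.
Total loss = €1181.3 + €223.7 + €261.7 + €251.2 + €119.3 = €2037.2.
Because the price is fixed by the runner-up's bid, deviating from your value can only change a good outcome into a bad one — never the reverse.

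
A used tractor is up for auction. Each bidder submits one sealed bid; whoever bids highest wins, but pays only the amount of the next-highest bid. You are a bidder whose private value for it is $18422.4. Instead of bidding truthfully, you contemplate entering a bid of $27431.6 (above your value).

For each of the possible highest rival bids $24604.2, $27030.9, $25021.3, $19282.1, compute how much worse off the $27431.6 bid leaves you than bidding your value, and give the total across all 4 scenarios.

The deviation costs you only when the competing bid falls strictly between $18422.4 and $27431.6; elsewhere both bids give the same outcome.
$24604.2: truthful payoff $0, deviation payoff −$6181.8 → loss $6181.8.
$27030.9: truthful payoff $0, deviation payoff −$8608.5 → loss $8608.5.
$25021.3: truthful payoff $0, deviation payoff −$6598.9 → loss $6598.9.
$19282.1: truthful payoff $0, deviation payoff −$859.7 → loss $859.7.
Total loss = $6181.8 + $8608.5 + $6598.9 + $859.7 = $22248.9.

$22248.9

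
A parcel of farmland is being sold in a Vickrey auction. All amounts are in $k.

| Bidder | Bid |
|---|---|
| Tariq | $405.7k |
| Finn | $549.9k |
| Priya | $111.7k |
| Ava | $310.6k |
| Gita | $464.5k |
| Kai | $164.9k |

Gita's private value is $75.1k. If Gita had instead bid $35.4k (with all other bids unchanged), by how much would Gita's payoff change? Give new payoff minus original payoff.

$0k

The highest bid among the other bidders is $549.9k; Gita's bid doesn't change that.
Original bid $464.5k: Gita is not highest (top rival bid is $549.9k); payoff $0k.
Alternative bid $35.4k: Gita is not highest (top rival bid is $549.9k); payoff $0k.
Change in payoff = $0k − ($0k) = $0k.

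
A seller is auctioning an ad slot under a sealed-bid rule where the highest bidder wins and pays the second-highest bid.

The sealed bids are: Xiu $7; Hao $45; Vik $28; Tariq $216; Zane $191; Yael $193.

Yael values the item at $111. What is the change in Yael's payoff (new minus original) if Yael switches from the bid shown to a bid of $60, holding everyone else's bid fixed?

The highest bid among the other bidders is $216; Yael's bid doesn't change that.
Original bid $193: Yael is not highest (top rival bid is $216); payoff $0.
Alternative bid $60: Yael is not highest (top rival bid is $216); payoff $0.
Change in payoff = $0 − ($0) = $0.

$0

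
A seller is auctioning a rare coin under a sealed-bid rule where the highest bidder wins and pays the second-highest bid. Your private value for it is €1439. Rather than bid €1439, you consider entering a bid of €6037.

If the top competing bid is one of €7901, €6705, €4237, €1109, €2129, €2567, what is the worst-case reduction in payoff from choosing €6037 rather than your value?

€2798

€7901: same outcome either way → loss €0.
€6705: same outcome either way → loss €0.
€4237: truthful gives €0, deviation gives −€2798 → loss €2798.
€1109: same outcome either way → loss €0.
€2129: truthful gives €0, deviation gives −€690 → loss €690.
€2567: truthful gives €0, deviation gives −€1128 → loss €1128.
Maximum loss: €2798.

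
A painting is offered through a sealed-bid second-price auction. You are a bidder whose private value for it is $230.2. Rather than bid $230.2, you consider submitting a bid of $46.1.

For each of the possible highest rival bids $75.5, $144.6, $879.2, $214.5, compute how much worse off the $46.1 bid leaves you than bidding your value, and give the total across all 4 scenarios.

$256

The deviation costs you only when the competing bid falls strictly between $46.1 and $230.2; elsewhere both bids give the same outcome.
$75.5: truthful payoff $154.7, deviation payoff $0 → loss $154.7.
$144.6: truthful payoff $85.6, deviation payoff $0 → loss $85.6.
$879.2: outcomes coincide → loss $0.
$214.5: truthful payoff $15.7, deviation payoff $0 → loss $15.7.
Total loss = $154.7 + $85.6 + $15.7 = $256.
Truthful bidding weakly dominates here: raising your bid can only win items priced above your value, and lowering it can only forfeit items priced below.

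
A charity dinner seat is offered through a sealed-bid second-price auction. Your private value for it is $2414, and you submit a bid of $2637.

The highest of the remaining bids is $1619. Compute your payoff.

$795

Your bid $2637 exceeds the highest competing bid $1619, so you win.
In a second-price auction the winner pays the second-highest bid, $1619.
Payoff = value − price = $2414 − $1619 = $795.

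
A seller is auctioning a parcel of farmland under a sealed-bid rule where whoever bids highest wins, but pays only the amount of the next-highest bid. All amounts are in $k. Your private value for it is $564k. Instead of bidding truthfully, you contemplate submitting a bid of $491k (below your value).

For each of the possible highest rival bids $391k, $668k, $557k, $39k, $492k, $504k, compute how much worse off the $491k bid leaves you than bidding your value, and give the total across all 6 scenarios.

The deviation costs you only when the competing bid falls strictly between $491k and $564k; elsewhere both bids give the same outcome.
$391k: outcomes coincide → loss $0k.
$668k: outcomes coincide → loss $0k.
$557k: truthful payoff $7k, deviation payoff $0k → loss $7k.
$39k: outcomes coincide → loss $0k.
$492k: truthful payoff $72k, deviation payoff $0k → loss $72k.
$504k: truthful payoff $60k, deviation payoff $0k → loss $60k.
Total loss = $7k + $72k + $60k = $139k.
In a second-price auction your bid sets only whether you win, not what you pay, so bidding your true value is weakly dominant.

$139k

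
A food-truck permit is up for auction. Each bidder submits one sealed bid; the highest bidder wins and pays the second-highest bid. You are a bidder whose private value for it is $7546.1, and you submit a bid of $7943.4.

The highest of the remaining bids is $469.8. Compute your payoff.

Your bid $7943.4 exceeds the highest competing bid $469.8, so you win.
In a second-price auction the winner pays the second-highest bid, $469.8.
Payoff = value − price = $7546.1 − $469.8 = $7076.3.

$7076.3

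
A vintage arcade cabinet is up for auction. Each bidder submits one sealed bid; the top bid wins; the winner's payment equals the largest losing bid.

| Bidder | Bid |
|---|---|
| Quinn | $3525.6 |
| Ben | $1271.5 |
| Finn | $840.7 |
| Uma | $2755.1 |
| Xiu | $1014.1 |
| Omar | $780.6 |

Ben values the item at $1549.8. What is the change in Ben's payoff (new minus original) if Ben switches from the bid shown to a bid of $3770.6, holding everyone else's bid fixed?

−$1975.8

The highest bid among the other bidders is $3525.6; Ben's bid doesn't change that.
Original bid $1271.5: Ben is not highest (top rival bid is $3525.6); payoff $0.
Alternative bid $3770.6: Ben is highest, pays the top rival bid $3525.6; payoff $1549.8 − $3525.6 = −$1975.8.
Change in payoff = −$1975.8 − ($0) = −$1975.8.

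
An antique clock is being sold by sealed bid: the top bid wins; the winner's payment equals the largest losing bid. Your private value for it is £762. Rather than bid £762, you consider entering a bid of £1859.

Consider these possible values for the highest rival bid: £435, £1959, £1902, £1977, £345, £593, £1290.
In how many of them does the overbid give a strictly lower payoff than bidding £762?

The deviation hurts exactly when the highest competing bid lies strictly between £762 and £1859 — overbidding then wins at a price above your value.
£435: below both → same outcome either way.
£1959: above both → same outcome either way.
£1902: above both → same outcome either way.
£1977: above both → same outcome either way.
£345: below both → same outcome either way.
£593: below both → same outcome either way.
£1290: inside the interval → strictly worse (loss £528).
Count: 1.

1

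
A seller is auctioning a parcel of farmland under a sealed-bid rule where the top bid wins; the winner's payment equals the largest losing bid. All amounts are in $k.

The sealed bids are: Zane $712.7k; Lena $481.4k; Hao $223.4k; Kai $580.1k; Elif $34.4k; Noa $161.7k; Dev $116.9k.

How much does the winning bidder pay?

Highest bid: Zane at $712.7k, so Zane wins.
Second-highest bid: Kai at $580.1k — that is the price the winner pays.

$580.1k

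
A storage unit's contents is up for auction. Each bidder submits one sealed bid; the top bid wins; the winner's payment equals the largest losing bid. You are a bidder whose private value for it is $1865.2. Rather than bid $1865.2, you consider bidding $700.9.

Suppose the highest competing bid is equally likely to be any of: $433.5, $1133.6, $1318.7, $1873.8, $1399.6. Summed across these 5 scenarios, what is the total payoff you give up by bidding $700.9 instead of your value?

The deviation costs you only when the competing bid falls strictly between $700.9 and $1865.2; elsewhere both bids give the same outcome.
$433.5: outcomes coincide → loss $0.
$1133.6: truthful payoff $731.6, deviation payoff $0 → loss $731.6.
$1318.7: truthful payoff $546.5, deviation payoff $0 → loss $546.5.
$1873.8: outcomes coincide → loss $0.
$1399.6: truthful payoff $465.6, deviation payoff $0 → loss $465.6.
Total loss = $731.6 + $546.5 + $465.6 = $1743.7.

$1743.7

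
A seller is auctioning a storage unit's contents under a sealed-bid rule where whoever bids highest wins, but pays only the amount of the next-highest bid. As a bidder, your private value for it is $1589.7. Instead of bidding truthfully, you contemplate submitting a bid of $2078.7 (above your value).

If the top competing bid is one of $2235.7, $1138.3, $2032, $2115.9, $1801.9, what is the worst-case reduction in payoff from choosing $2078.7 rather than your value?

$442.3

$2235.7: same outcome either way → loss $0.
$1138.3: same outcome either way → loss $0.
$2032: truthful gives $0, deviation gives −$442.3 → loss $442.3.
$2115.9: same outcome either way → loss $0.
$1801.9: truthful gives $0, deviation gives −$212.2 → loss $212.2.
Maximum loss: $442.3.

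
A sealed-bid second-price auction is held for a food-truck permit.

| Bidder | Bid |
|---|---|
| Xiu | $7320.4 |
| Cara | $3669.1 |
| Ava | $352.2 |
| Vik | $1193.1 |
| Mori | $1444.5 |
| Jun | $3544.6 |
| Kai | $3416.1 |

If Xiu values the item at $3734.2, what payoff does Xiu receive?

Highest bid: Xiu at $7320.4, so Xiu wins.
Second-highest bid: Cara at $3669.1 — that is the price the winner pays.
Xiu's payoff = value − price = $3734.2 − $3669.1 = $65.1.

$65.1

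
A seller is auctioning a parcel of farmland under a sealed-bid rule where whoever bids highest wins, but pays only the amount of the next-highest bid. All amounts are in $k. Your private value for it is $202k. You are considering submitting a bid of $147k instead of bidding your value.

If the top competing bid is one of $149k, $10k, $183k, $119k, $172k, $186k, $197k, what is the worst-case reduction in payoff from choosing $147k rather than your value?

$149k: truthful gives $53k, deviation gives $0k → loss $53k.
$10k: same outcome either way → loss $0k.
$183k: truthful gives $19k, deviation gives $0k → loss $19k.
$119k: same outcome either way → loss $0k.
$172k: truthful gives $30k, deviation gives $0k → loss $30k.
$186k: truthful gives $16k, deviation gives $0k → loss $16k.
$197k: truthful gives $5k, deviation gives $0k → loss $5k.
Maximum loss: $53k.

$53k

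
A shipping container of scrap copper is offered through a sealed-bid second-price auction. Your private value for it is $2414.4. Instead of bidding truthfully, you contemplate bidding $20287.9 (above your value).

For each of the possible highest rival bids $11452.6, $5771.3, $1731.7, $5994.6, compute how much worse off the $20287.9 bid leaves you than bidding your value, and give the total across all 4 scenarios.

$15975.3

The deviation costs you only when the competing bid falls strictly between $2414.4 and $20287.9; elsewhere both bids give the same outcome.
$11452.6: truthful payoff $0, deviation payoff −$9038.2 → loss $9038.2.
$5771.3: truthful payoff $0, deviation payoff −$3356.9 → loss $3356.9.
$1731.7: outcomes coincide → loss $0.
$5994.6: truthful payoff $0, deviation payoff −$3580.2 → loss $3580.2.
Total loss = $9038.2 + $3356.9 + $3580.2 = $15975.3.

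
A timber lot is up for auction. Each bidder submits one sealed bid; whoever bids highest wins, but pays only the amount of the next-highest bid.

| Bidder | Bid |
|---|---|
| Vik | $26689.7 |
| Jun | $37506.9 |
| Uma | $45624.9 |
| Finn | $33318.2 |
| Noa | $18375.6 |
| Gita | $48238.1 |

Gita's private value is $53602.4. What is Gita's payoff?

$7977.5

Highest bid: Gita at $48238.1, so Gita wins.
Second-highest bid: Uma at $45624.9 — that is the price the winner pays.
Gita's payoff = value − price = $53602.4 − $45624.9 = $7977.5.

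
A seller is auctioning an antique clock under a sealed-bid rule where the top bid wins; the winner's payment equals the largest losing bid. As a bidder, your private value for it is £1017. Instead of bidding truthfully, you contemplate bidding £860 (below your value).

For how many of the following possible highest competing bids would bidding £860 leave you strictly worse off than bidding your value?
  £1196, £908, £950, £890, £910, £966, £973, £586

6

The deviation hurts exactly when the highest competing bid lies strictly between £860 and £1017 — underbidding then forfeits a profitable win.
£1196: above both → same outcome either way.
£908: inside the interval → strictly worse (loss £109).
£950: inside the interval → strictly worse (loss £67).
£890: inside the interval → strictly worse (loss £127).
£910: inside the interval → strictly worse (loss £107).
£966: inside the interval → strictly worse (loss £51).
£973: inside the interval → strictly worse (loss £44).
£586: below both → same outcome either way.
Count: 6.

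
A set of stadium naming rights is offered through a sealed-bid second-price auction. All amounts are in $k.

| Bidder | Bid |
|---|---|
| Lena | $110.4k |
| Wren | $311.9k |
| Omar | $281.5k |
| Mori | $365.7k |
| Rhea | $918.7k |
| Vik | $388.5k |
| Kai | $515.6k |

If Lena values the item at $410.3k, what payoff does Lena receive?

$0k

Highest bid: Rhea at $918.7k, so Rhea wins.
Second-highest bid: Kai at $515.6k — that is the price the winner pays.
Lena did not win, so Lena pays nothing and receives nothing: payoff $0k.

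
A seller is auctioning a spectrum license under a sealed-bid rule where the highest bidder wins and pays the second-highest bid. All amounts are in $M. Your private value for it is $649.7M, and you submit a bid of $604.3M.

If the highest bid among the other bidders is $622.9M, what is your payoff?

Your bid $604.3M is below the highest competing bid $622.9M, so you lose.
A losing bidder pays nothing and receives nothing: payoff = $0M.

$0M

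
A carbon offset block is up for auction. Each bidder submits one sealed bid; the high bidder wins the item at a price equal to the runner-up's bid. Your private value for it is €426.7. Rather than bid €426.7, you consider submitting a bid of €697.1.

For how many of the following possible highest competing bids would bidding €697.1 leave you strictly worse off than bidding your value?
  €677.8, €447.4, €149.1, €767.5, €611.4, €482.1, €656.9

The deviation hurts exactly when the highest competing bid lies strictly between €426.7 and €697.1 — overbidding then wins at a price above your value.
€677.8: inside the interval → strictly worse (loss €251.1).
€447.4: inside the interval → strictly worse (loss €20.7).
€149.1: below both → same outcome either way.
€767.5: above both → same outcome either way.
€611.4: inside the interval → strictly worse (loss €184.7).
€482.1: inside the interval → strictly worse (loss €55.4).
€656.9: inside the interval → strictly worse (loss €230.2).
Count: 5.

5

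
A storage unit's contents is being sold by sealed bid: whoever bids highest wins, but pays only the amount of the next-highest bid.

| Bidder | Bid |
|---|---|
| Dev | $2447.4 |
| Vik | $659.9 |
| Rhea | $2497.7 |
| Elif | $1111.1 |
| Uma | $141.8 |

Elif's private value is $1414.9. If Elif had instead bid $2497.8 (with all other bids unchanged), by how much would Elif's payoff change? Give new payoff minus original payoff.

The highest bid among the other bidders is $2497.7; Elif's bid doesn't change that.
Original bid $1111.1: Elif is not highest (top rival bid is $2497.7); payoff $0.
Alternative bid $2497.8: Elif is highest, pays the top rival bid $2497.7; payoff $1414.9 − $2497.7 = −$1082.8.
Change in payoff = −$1082.8 − ($0) = −$1082.8.

−$1082.8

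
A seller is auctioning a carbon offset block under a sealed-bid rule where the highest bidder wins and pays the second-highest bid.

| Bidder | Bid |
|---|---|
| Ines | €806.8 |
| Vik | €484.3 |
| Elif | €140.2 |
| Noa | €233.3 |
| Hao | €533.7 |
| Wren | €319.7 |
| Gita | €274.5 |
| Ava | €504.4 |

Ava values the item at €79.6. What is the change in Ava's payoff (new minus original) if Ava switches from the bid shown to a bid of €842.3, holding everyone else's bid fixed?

−€727.2

The highest bid among the other bidders is €806.8; Ava's bid doesn't change that.
Original bid €504.4: Ava is not highest (top rival bid is €806.8); payoff €0.
Alternative bid €842.3: Ava is highest, pays the top rival bid €806.8; payoff €79.6 − €806.8 = −€727.2.
Change in payoff = −€727.2 − (€0) = −€727.2.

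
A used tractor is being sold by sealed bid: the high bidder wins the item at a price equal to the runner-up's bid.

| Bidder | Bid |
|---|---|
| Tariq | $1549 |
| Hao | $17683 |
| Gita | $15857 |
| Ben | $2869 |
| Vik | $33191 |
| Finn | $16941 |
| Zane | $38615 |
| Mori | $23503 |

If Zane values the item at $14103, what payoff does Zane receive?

−$19088

Highest bid: Zane at $38615, so Zane wins.
Second-highest bid: Vik at $33191 — that is the price the winner pays.
Zane's payoff = value − price = $14103 − $33191 = −$19088.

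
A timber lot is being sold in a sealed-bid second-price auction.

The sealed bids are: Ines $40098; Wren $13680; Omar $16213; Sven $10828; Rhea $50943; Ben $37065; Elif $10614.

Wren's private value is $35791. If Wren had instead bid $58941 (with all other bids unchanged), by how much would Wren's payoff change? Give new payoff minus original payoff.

The highest bid among the other bidders is $50943; Wren's bid doesn't change that.
Original bid $13680: Wren is not highest (top rival bid is $50943); payoff $0.
Alternative bid $58941: Wren is highest, pays the top rival bid $50943; payoff $35791 − $50943 = −$15152.
Change in payoff = −$15152 − ($0) = −$15152.

−$15152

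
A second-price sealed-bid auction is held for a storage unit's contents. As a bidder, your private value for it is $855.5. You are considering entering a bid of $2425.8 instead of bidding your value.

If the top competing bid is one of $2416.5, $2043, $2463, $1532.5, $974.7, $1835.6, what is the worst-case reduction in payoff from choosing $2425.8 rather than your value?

$1561

$2416.5: truthful gives $0, deviation gives −$1561 → loss $1561.
$2043: truthful gives $0, deviation gives −$1187.5 → loss $1187.5.
$2463: same outcome either way → loss $0.
$1532.5: truthful gives $0, deviation gives −$677 → loss $677.
$974.7: truthful gives $0, deviation gives −$119.2 → loss $119.2.
$1835.6: truthful gives $0, deviation gives −$980.1 → loss $980.1.
Maximum loss: $1561.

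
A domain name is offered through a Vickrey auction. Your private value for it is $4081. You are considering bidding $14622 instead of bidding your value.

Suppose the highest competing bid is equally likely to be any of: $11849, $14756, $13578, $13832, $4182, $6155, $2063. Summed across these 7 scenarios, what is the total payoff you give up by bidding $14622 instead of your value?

$29191

The deviation costs you only when the competing bid falls strictly between $4081 and $14622; elsewhere both bids give the same outcome.
$11849: truthful payoff $0, deviation payoff −$7768 → loss $7768.
$14756: outcomes coincide → loss $0.
$13578: truthful payoff $0, deviation payoff −$9497 → loss $9497.
$13832: truthful payoff $0, deviation payoff −$9751 → loss $9751.
$4182: truthful payoff $0, deviation payoff −$101 → loss $101.
$6155: truthful payoff $0, deviation payoff −$2074 → loss $2074.
$2063: outcomes coincide → loss $0.
Total loss = $7768 + $9497 + $9751 + $101 + $2074 = $29191.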